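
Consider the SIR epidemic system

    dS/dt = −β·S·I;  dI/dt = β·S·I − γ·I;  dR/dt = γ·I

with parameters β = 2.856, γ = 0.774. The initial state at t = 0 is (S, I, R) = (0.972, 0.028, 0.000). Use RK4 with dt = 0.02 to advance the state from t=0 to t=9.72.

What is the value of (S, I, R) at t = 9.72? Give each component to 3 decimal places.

(S, I, R) = (0.027, 0.004, 0.969)

t=0.000: state=(0.972, 0.028, 0.000)
step 1 (dt=0.02): k1=(-0.078, 0.056, 0.022), k2=(-0.079, 0.057, 0.022), k3=(-0.079, 0.057, 0.022), k4=(-0.081, 0.058, 0.023); state += dt/6·(k1+2k2+2k3+k4)
t=0.020: state=(0.970, 0.029, 0.000)
t=0.040: state=(0.969, 0.030, 0.001)
t=0.060: state=(0.967, 0.032, 0.001)
continuing one RK4 step at a time; state shown every 25 steps (Δt=0.5):
t=0.500: state=(0.908, 0.073, 0.018)
t=1.000: state=(0.770, 0.167, 0.063)
t=1.500: state=(0.555, 0.293, 0.152)
t=2.000: state=(0.341, 0.375, 0.284)
t=2.500: state=(0.198, 0.371, 0.431)
t=3.000: state=(0.121, 0.314, 0.564)
t=3.500: state=(0.081, 0.246, 0.673)
t=4.000: state=(0.060, 0.184, 0.756)
t=4.500: state=(0.048, 0.135, 0.817)
t=5.000: state=(0.040, 0.098, 0.862)
t=5.500: state=(0.036, 0.070, 0.894)
t=6.000: state=(0.033, 0.050, 0.917)
t=6.500: state=(0.031, 0.035, 0.933)
t=7.000: state=(0.030, 0.025, 0.945)
t=7.500: state=(0.029, 0.018, 0.953)
t=8.000: state=(0.028, 0.013, 0.959)
t=8.500: state=(0.028, 0.009, 0.963)
t=9.000: state=(0.027, 0.006, 0.966)
t=9.500: state=(0.027, 0.004, 0.968)
t=9.720: state=(0.027, 0.004, 0.969)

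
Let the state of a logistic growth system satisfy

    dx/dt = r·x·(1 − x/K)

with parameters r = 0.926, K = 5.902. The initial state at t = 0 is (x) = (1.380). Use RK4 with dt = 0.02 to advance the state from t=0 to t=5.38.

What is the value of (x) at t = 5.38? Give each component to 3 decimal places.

(x) = (5.772)

t=0.000: state=(1.380)
step 1 (dt=0.02): k1=(0.979), k2=(0.984), k3=(0.984), k4=(0.989); state += dt/6·(k1+2k2+2k3+k4)
t=0.020: state=(1.400)
t=0.040: state=(1.420)
t=0.060: state=(1.440)
continuing one RK4 step at a time; state shown every 10 steps (Δt=0.2):
t=0.200: state=(1.585)
t=0.400: state=(1.809)
t=0.600: state=(2.049)
t=0.800: state=(2.304)
t=1.000: state=(2.568)
t=1.200: state=(2.839)
t=1.400: state=(3.112)
t=1.600: state=(3.383)
t=1.800: state=(3.646)
t=2.000: state=(3.898)
t=2.200: state=(4.135)
t=2.400: state=(4.356)
t=2.600: state=(4.557)
t=2.800: state=(4.740)
t=3.000: state=(4.903)
t=3.200: state=(5.048)
t=3.400: state=(5.174)
t=3.600: state=(5.284)
t=3.800: state=(5.380)
t=4.000: state=(5.461)
t=4.200: state=(5.531)
t=4.400: state=(5.591)
t=4.600: state=(5.641)
t=4.800: state=(5.683)
t=5.000: state=(5.719)
t=5.200: state=(5.749)
t=5.380: state=(5.772)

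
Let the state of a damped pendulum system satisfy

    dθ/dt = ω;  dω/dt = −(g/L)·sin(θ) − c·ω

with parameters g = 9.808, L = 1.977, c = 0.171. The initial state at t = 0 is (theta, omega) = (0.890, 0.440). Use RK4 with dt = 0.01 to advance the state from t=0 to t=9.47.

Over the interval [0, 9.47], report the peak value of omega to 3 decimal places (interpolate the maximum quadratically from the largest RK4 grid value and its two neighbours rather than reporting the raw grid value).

max omega = 1.637

t=0.000: state=(0.890, 0.440)
step 1 (dt=0.01): k1=(0.440, -3.930), k2=(0.420, -3.934), k3=(0.420, -3.934), k4=(0.401, -3.937); state += dt/6·(k1+2k2+2k3+k4)
t=0.010: state=(0.894, 0.401)
t=0.020: state=(0.898, 0.361)
t=0.030: state=(0.901, 0.322)
continuing one RK4 step at a time; state shown every 50 steps (Δt=0.5):
t=0.500: state=(0.636, -1.356)
t=1.000: state=(-0.226, -1.737)
t=1.500: state=(-0.787, -0.328)
t=2.000: state=(-0.526, 1.264)
t=2.500: state=(0.244, 1.496)
t=3.000: state=(0.700, 0.179)
t=3.500: state=(0.415, -1.200)
t=4.000: state=(-0.272, -1.261)
t=4.500: state=(-0.621, -0.021)
t=5.000: state=(-0.308, 1.139)
t=5.500: state=(0.299, 1.035)
t=6.000: state=(0.544, -0.129)
t=6.500: state=(0.208, -1.070)
t=7.000: state=(-0.318, -0.819)
t=7.500: state=(-0.468, 0.260)
t=8.000: state=(-0.119, 0.987)
t=8.500: state=(0.327, 0.616)
t=9.000: state=(0.393, -0.364)
t=9.470: state=(0.068, -0.886)
largest grid value and its neighbours: omega(2.300)=1.63634, omega(2.310)=1.63680, omega(2.320)=1.63646
parabola through these three points peaks at t≈2.311 with omega≈1.63681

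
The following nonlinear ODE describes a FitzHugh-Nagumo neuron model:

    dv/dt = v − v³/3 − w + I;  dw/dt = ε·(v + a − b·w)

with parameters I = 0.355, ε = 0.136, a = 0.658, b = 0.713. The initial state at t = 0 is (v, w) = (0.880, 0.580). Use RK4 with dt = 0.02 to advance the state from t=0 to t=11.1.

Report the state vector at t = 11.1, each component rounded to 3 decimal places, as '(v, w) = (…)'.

t=0.000: state=(0.880, 0.580)
step 1 (dt=0.02): k1=(0.428, 0.153), k2=(0.427, 0.153), k3=(0.427, 0.153), k4=(0.427, 0.154); state += dt/6·(k1+2k2+2k3+k4)
t=0.020: state=(0.889, 0.583)
t=0.040: state=(0.897, 0.586)
t=0.060: state=(0.906, 0.589)
continuing one RK4 step at a time; state shown every 25 steps (Δt=0.5):
t=0.500: state=(1.079, 0.662)
t=1.000: state=(1.223, 0.751)
t=1.500: state=(1.297, 0.843)
t=2.000: state=(1.311, 0.934)
t=2.500: state=(1.284, 1.019)
t=3.000: state=(1.229, 1.098)
t=3.500: state=(1.152, 1.169)
t=4.000: state=(1.057, 1.231)
t=4.500: state=(0.938, 1.283)
t=5.000: state=(0.788, 1.323)
t=5.500: state=(0.586, 1.350)
t=6.000: state=(0.293, 1.359)
t=6.500: state=(-0.166, 1.344)
t=7.000: state=(-0.867, 1.291)
t=7.500: state=(-1.585, 1.191)
t=8.000: state=(-1.911, 1.060)
t=8.500: state=(-1.967, 0.924)
t=9.000: state=(-1.945, 0.794)
t=9.500: state=(-1.906, 0.672)
t=10.000: state=(-1.863, 0.559)
t=10.500: state=(-1.819, 0.454)
t=11.000: state=(-1.775, 0.357)
t=11.100: state=(-1.766, 0.338)

(v, w) = (-1.766, 0.338)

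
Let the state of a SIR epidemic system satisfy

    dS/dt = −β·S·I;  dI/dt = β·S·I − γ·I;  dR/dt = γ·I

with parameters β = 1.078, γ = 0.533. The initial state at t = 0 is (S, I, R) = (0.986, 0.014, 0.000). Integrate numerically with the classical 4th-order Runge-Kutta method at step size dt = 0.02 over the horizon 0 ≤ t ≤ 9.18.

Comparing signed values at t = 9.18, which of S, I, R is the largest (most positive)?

t=0.000: state=(0.986, 0.014, 0.000)
step 1 (dt=0.02): k1=(-0.015, 0.007, 0.007), k2=(-0.015, 0.007, 0.008), k3=(-0.015, 0.007, 0.008), k4=(-0.015, 0.007, 0.008); state += dt/6·(k1+2k2+2k3+k4)
t=0.020: state=(0.986, 0.014, 0.000)
t=0.040: state=(0.985, 0.014, 0.000)
t=0.060: state=(0.985, 0.014, 0.000)
continuing one RK4 step at a time; state shown every 25 steps (Δt=0.5):
t=0.500: state=(0.978, 0.018, 0.004)
t=1.000: state=(0.967, 0.024, 0.010)
t=1.500: state=(0.953, 0.030, 0.017)
t=2.000: state=(0.935, 0.039, 0.026)
t=2.500: state=(0.914, 0.049, 0.038)
t=3.000: state=(0.887, 0.061, 0.052)
t=3.500: state=(0.856, 0.074, 0.070)
t=4.000: state=(0.819, 0.089, 0.092)
t=4.500: state=(0.777, 0.105, 0.118)
t=5.000: state=(0.731, 0.121, 0.148)
t=5.500: state=(0.682, 0.136, 0.182)
t=6.000: state=(0.632, 0.148, 0.220)
t=6.500: state=(0.582, 0.157, 0.261)
t=7.000: state=(0.534, 0.163, 0.304)
t=7.500: state=(0.488, 0.164, 0.347)
t=8.000: state=(0.447, 0.162, 0.391)
t=8.500: state=(0.410, 0.156, 0.433)
t=9.000: state=(0.378, 0.148, 0.474)
t=9.180: state=(0.368, 0.145, 0.488)
compare at T: S=0.368, I=0.145, R=0.488

largest component: R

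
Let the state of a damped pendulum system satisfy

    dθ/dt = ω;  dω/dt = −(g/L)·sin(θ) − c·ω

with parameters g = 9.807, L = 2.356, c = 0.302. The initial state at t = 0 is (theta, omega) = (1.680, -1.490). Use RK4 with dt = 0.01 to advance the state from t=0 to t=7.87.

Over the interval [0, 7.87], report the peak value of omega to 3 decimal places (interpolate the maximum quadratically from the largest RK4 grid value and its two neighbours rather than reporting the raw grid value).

max omega = 2.345

t=0.000: state=(1.680, -1.490)
step 1 (dt=0.01): k1=(-1.490, -3.688), k2=(-1.508, -3.685), k3=(-1.508, -3.686), k4=(-1.527, -3.683); state += dt/6·(k1+2k2+2k3+k4)
t=0.010: state=(1.665, -1.527)
t=0.020: state=(1.649, -1.564)
t=0.030: state=(1.634, -1.600)
continuing one RK4 step at a time; state shown every 50 steps (Δt=0.5):
t=0.500: state=(0.521, -2.944)
t=1.000: state=(-0.858, -2.138)
t=1.500: state=(-1.408, -0.043)
t=2.000: state=(-0.949, 1.778)
t=2.500: state=(0.148, 2.255)
t=3.000: state=(0.969, 0.832)
t=3.500: state=(0.931, -0.934)
t=4.000: state=(0.177, -1.840)
t=4.500: state=(-0.619, -1.092)
t=5.000: state=(-0.792, 0.404)
t=5.500: state=(-0.299, 1.397)
t=6.000: state=(0.378, 1.084)
t=6.500: state=(0.638, -0.093)
t=7.000: state=(0.327, -1.032)
t=7.500: state=(-0.221, -0.969)
t=7.870: state=(-0.473, -0.342)
largest grid value and its neighbours: omega(2.350)=2.34441, omega(2.360)=2.34509, omega(2.370)=2.34480
parabola through these three points peaks at t≈2.362 with omega≈2.34511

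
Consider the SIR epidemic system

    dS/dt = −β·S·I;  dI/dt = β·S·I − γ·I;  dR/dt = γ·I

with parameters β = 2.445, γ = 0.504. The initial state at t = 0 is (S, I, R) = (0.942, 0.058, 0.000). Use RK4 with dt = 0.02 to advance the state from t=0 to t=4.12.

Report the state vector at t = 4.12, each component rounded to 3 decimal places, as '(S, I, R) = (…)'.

(S, I, R) = (0.032, 0.272, 0.696)

t=0.000: state=(0.942, 0.058, 0.000)
step 1 (dt=0.02): k1=(-0.134, 0.104, 0.029), k2=(-0.136, 0.106, 0.030), k3=(-0.136, 0.106, 0.030), k4=(-0.138, 0.108, 0.030); state += dt/6·(k1+2k2+2k3+k4)
t=0.020: state=(0.939, 0.060, 0.001)
t=0.040: state=(0.936, 0.062, 0.001)
t=0.060: state=(0.934, 0.065, 0.002)
continuing one RK4 step at a time; state shown every 10 steps (Δt=0.2):
t=0.200: state=(0.910, 0.083, 0.007)
t=0.400: state=(0.868, 0.115, 0.017)
t=0.600: state=(0.812, 0.157, 0.031)
t=0.800: state=(0.743, 0.208, 0.049)
t=1.000: state=(0.662, 0.265, 0.073)
t=1.200: state=(0.573, 0.325, 0.102)
t=1.400: state=(0.482, 0.380, 0.138)
t=1.600: state=(0.396, 0.425, 0.179)
t=1.800: state=(0.319, 0.458, 0.223)
t=2.000: state=(0.254, 0.476, 0.271)
t=2.200: state=(0.201, 0.481, 0.319)
t=2.400: state=(0.159, 0.474, 0.367)
t=2.600: state=(0.126, 0.460, 0.414)
t=2.800: state=(0.101, 0.439, 0.459)
t=3.000: state=(0.082, 0.415, 0.503)
t=3.200: state=(0.068, 0.389, 0.543)
t=3.400: state=(0.056, 0.363, 0.581)
t=3.600: state=(0.047, 0.336, 0.616)
t=3.800: state=(0.040, 0.311, 0.649)
t=4.000: state=(0.035, 0.286, 0.679)
t=4.120: state=(0.032, 0.272, 0.696)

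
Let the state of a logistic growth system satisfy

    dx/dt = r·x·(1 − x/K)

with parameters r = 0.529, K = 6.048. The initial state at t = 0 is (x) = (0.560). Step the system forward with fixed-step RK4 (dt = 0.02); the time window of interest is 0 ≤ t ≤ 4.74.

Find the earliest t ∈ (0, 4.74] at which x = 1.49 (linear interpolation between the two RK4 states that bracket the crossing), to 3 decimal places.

t = 2.201

t=0.000: state=(0.560)
step 1 (dt=0.02): k1=(0.269), k2=(0.270), k3=(0.270), k4=(0.271); state += dt/6·(k1+2k2+2k3+k4)
t=0.020: state=(0.565)
t=0.040: state=(0.571)
t=0.060: state=(0.576)
continuing one RK4 step at a time; state shown every 10 steps (Δt=0.2):
t=0.200: state=(0.616)
t=0.400: state=(0.677)
t=0.600: state=(0.743)
t=0.800: state=(0.815)
t=1.000: state=(0.893)
t=1.200: state=(0.976)
t=1.400: state=(1.066)
t=1.600: state=(1.162)
t=1.800: state=(1.265)
t=2.000: state=(1.374)
t=2.200: state=(1.489)
next step: t=2.220: state=(1.501) — x has crossed 1.49
linear interpolation between t=2.200 (1.48947) and t=2.220 (1.50138) → t≈2.201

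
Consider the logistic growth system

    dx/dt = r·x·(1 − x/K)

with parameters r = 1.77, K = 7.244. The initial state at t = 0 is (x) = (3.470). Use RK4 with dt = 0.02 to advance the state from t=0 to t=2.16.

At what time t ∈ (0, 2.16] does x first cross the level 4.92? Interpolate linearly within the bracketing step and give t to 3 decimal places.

t = 0.471

t=0.000: state=(3.470)
step 1 (dt=0.02): k1=(3.200), k2=(3.202), k3=(3.202), k4=(3.204); state += dt/6·(k1+2k2+2k3+k4)
t=0.020: state=(3.534)
t=0.040: state=(3.598)
t=0.060: state=(3.662)
continuing one RK4 step at a time; state shown every 5 steps (Δt=0.1):
t=0.100: state=(3.790)
t=0.200: state=(4.108)
t=0.300: state=(4.418)
t=0.400: state=(4.717)
t=0.460: state=(4.889)
next step: t=0.480: state=(4.945) — x has crossed 4.92
linear interpolation between t=0.460 (4.88864) and t=0.480 (4.94455) → t≈0.471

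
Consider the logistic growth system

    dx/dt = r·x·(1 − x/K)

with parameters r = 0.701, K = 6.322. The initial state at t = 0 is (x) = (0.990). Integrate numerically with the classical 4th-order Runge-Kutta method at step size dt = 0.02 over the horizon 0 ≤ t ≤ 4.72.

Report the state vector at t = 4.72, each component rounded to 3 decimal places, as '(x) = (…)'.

t=0.000: state=(0.990)
step 1 (dt=0.02): k1=(0.585), k2=(0.588), k3=(0.588), k4=(0.591); state += dt/6·(k1+2k2+2k3+k4)
t=0.020: state=(1.002)
t=0.040: state=(1.014)
t=0.060: state=(1.026)
continuing one RK4 step at a time; state shown every 10 steps (Δt=0.2):
t=0.200: state=(1.113)
t=0.400: state=(1.247)
t=0.600: state=(1.394)
t=0.800: state=(1.552)
t=1.000: state=(1.722)
t=1.200: state=(1.903)
t=1.400: state=(2.094)
t=1.600: state=(2.295)
t=1.800: state=(2.504)
t=2.000: state=(2.719)
t=2.200: state=(2.938)
t=2.400: state=(3.159)
t=2.600: state=(3.380)
t=2.800: state=(3.599)
t=3.000: state=(3.814)
t=3.200: state=(4.023)
t=3.400: state=(4.224)
t=3.600: state=(4.415)
t=3.800: state=(4.597)
t=4.000: state=(4.767)
t=4.200: state=(4.925)
t=4.400: state=(5.072)
t=4.600: state=(5.207)
t=4.720: state=(5.282)

(x) = (5.282)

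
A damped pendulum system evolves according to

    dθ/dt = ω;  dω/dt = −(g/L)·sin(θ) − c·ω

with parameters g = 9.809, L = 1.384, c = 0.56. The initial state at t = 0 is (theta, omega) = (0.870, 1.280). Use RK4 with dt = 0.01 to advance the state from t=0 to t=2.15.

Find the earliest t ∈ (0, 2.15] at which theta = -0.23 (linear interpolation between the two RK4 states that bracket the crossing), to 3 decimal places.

t = 0.998

t=0.000: state=(0.870, 1.280)
step 1 (dt=0.01): k1=(1.280, -6.134), k2=(1.249, -6.146), k3=(1.249, -6.145), k4=(1.219, -6.156); state += dt/6·(k1+2k2+2k3+k4)
t=0.010: state=(0.882, 1.219)
t=0.020: state=(0.894, 1.157)
t=0.030: state=(0.906, 1.095)
continuing one RK4 step at a time; state shown every 10 steps (Δt=0.1):
t=0.100: state=(0.967, 0.660)
t=0.200: state=(1.002, 0.048)
t=0.300: state=(0.978, -0.532)
t=0.400: state=(0.898, -1.061)
t=0.500: state=(0.768, -1.514)
t=0.600: state=(0.598, -1.867)
t=0.700: state=(0.399, -2.095)
t=0.800: state=(0.184, -2.178)
t=0.900: state=(-0.032, -2.111)
t=0.990: state=(-0.214, -1.930)
next step: t=1.000: state=(-0.234, -1.903) — theta has crossed -0.23
linear interpolation between t=0.990 (-0.21438) and t=1.000 (-0.23354) → t≈0.998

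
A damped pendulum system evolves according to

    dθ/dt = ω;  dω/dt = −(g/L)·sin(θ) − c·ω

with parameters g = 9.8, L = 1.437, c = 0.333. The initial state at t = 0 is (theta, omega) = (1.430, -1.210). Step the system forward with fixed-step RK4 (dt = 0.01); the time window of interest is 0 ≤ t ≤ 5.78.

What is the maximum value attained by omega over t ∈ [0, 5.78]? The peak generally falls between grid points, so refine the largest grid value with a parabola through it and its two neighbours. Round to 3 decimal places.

t=0.000: state=(1.430, -1.210)
step 1 (dt=0.01): k1=(-1.210, -6.349), k2=(-1.242, -6.333), k3=(-1.242, -6.333), k4=(-1.273, -6.316); state += dt/6·(k1+2k2+2k3+k4)
t=0.010: state=(1.418, -1.273)
t=0.020: state=(1.405, -1.336)
t=0.030: state=(1.391, -1.399)
continuing one RK4 step at a time; state shown every 20 steps (Δt=0.2):
t=0.200: state=(1.067, -2.384)
t=0.400: state=(0.503, -3.159)
t=0.600: state=(-0.146, -3.182)
t=0.800: state=(-0.716, -2.414)
t=1.000: state=(-1.083, -1.213)
t=1.200: state=(-1.196, 0.075)
t=1.400: state=(-1.059, 1.272)
t=1.600: state=(-0.704, 2.214)
t=1.800: state=(-0.207, 2.651)
t=2.000: state=(0.310, 2.404)
t=2.200: state=(0.716, 1.588)
t=2.400: state=(0.927, 0.504)
t=2.600: state=(0.917, -0.595)
t=2.800: state=(0.701, -1.522)
t=3.000: state=(0.333, -2.081)
t=3.200: state=(-0.095, -2.099)
t=3.400: state=(-0.471, -1.584)
t=3.600: state=(-0.706, -0.734)
t=3.800: state=(-0.758, 0.211)
t=4.000: state=(-0.629, 1.054)
t=4.200: state=(-0.356, 1.617)
t=4.400: state=(-0.011, 1.752)
t=4.600: state=(0.314, 1.431)
t=4.800: state=(0.539, 0.779)
t=5.000: state=(0.617, -0.007)
t=5.200: state=(0.540, -0.741)
t=5.400: state=(0.335, -1.261)
t=5.600: state=(0.059, -1.439)
t=5.780: state=(-0.190, -1.273)
largest grid value and its neighbours: omega(1.820)=2.65801, omega(1.830)=2.65871, omega(1.840)=2.65761
parabola through these three points peaks at t≈1.829 with omega≈2.65872

max omega = 2.659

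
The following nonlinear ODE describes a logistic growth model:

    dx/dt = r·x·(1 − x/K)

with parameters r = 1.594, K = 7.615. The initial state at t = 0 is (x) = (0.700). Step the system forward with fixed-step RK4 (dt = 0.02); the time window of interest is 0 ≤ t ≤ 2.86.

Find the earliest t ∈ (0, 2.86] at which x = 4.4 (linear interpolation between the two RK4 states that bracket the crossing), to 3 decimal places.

t = 1.634

t=0.000: state=(0.700)
step 1 (dt=0.02): k1=(1.013), k2=(1.026), k3=(1.027), k4=(1.040); state += dt/6·(k1+2k2+2k3+k4)
t=0.020: state=(0.721)
t=0.040: state=(0.742)
t=0.060: state=(0.763)
continuing one RK4 step at a time; state shown every 5 steps (Δt=0.1):
t=0.100: state=(0.808)
t=0.200: state=(0.931)
t=0.300: state=(1.069)
t=0.400: state=(1.224)
t=0.500: state=(1.397)
t=0.600: state=(1.588)
t=0.700: state=(1.797)
t=0.800: state=(2.025)
t=0.900: state=(2.271)
t=1.000: state=(2.533)
t=1.100: state=(2.809)
t=1.200: state=(3.097)
t=1.300: state=(3.394)
t=1.400: state=(3.696)
t=1.500: state=(3.999)
t=1.600: state=(4.300)
t=1.620: state=(4.359)
next step: t=1.640: state=(4.419) — x has crossed 4.4
linear interpolation between t=1.620 (4.35931) and t=1.640 (4.41859) → t≈1.634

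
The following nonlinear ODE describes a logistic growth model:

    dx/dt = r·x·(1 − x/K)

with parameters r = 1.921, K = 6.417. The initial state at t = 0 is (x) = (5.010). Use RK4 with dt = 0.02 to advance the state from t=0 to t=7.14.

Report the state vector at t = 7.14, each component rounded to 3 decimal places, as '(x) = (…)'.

t=0.000: state=(5.010)
step 1 (dt=0.02): k1=(2.110), k2=(2.087), k3=(2.088), k4=(2.065); state += dt/6·(k1+2k2+2k3+k4)
t=0.020: state=(5.052)
t=0.040: state=(5.093)
t=0.060: state=(5.133)
continuing one RK4 step at a time; state shown every 25 steps (Δt=0.5):
t=0.500: state=(5.794)
t=1.000: state=(6.163)
t=1.500: state=(6.318)
t=2.000: state=(6.379)
t=2.500: state=(6.402)
t=3.000: state=(6.411)
t=3.500: state=(6.415)
t=4.000: state=(6.416)
t=4.500: state=(6.417)
t=5.000: state=(6.417)
t=5.500: state=(6.417)
t=6.000: state=(6.417)
t=6.500: state=(6.417)
t=7.000: state=(6.417)
t=7.140: state=(6.417)

(x) = (6.417)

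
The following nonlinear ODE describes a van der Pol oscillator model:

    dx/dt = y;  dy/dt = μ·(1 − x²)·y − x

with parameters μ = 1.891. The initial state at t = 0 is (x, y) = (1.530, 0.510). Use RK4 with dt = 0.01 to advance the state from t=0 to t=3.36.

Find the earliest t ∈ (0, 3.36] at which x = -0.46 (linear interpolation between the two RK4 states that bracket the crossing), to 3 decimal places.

t = 2.268

t=0.000: state=(1.530, 0.510)
step 1 (dt=0.01): k1=(0.510, -2.823), k2=(0.496, -2.797), k3=(0.496, -2.797), k4=(0.482, -2.771); state += dt/6·(k1+2k2+2k3+k4)
t=0.010: state=(1.535, 0.482)
t=0.020: state=(1.540, 0.455)
t=0.030: state=(1.544, 0.428)
continuing one RK4 step at a time; state shown every 20 steps (Δt=0.2):
t=0.200: state=(1.583, 0.055)
t=0.400: state=(1.565, -0.210)
t=0.600: state=(1.506, -0.367)
t=0.800: state=(1.421, -0.477)
t=1.000: state=(1.316, -0.577)
t=1.200: state=(1.190, -0.691)
t=1.400: state=(1.037, -0.845)
t=1.600: state=(0.847, -1.073)
t=1.800: state=(0.598, -1.441)
t=2.000: state=(0.254, -2.055)
t=2.200: state=(-0.246, -2.985)
t=2.260: state=(-0.434, -3.278)
next step: t=2.270: state=(-0.467, -3.323) — x has crossed -0.46
linear interpolation between t=2.260 (-0.43405) and t=2.270 (-0.46705) → t≈2.268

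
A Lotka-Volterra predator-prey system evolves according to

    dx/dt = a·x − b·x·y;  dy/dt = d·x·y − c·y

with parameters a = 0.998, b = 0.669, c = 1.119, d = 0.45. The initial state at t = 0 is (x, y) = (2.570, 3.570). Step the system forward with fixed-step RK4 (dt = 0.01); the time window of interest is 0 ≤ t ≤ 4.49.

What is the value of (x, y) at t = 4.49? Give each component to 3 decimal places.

(x, y) = (3.766, 0.514)

t=0.000: state=(2.570, 3.570)
step 1 (dt=0.01): k1=(-3.573, 0.134), k2=(-3.549, 0.105), k3=(-3.549, 0.105), k4=(-3.526, 0.077); state += dt/6·(k1+2k2+2k3+k4)
t=0.010: state=(2.535, 3.571)
t=0.020: state=(2.499, 3.572)
t=0.030: state=(2.465, 3.571)
continuing one RK4 step at a time; state shown every 20 steps (Δt=0.2):
t=0.200: state=(1.952, 3.493)
t=0.400: state=(1.515, 3.260)
t=0.600: state=(1.220, 2.945)
t=0.800: state=(1.028, 2.604)
t=1.000: state=(0.906, 2.270)
t=1.200: state=(0.834, 1.962)
t=1.400: state=(0.798, 1.687)
t=1.600: state=(0.790, 1.449)
t=1.800: state=(0.806, 1.244)
t=2.000: state=(0.843, 1.071)
t=2.200: state=(0.901, 0.926)
t=2.400: state=(0.980, 0.806)
t=2.600: state=(1.081, 0.707)
t=2.800: state=(1.208, 0.626)
t=3.000: state=(1.362, 0.562)
t=3.200: state=(1.548, 0.512)
t=3.400: state=(1.769, 0.475)
t=3.600: state=(2.031, 0.450)
t=3.800: state=(2.337, 0.438)
t=4.000: state=(2.691, 0.439)
t=4.200: state=(3.095, 0.455)
t=4.400: state=(3.548, 0.490)
t=4.490: state=(3.766, 0.514)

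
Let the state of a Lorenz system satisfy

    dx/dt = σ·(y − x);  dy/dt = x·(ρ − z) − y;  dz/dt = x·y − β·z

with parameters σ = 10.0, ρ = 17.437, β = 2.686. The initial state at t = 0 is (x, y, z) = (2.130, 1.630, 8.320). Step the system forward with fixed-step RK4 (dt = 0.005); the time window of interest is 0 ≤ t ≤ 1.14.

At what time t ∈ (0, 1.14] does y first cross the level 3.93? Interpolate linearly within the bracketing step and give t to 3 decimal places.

t = 0.116

t=0.000: state=(2.130, 1.630, 8.320)
step 1 (dt=0.005): k1=(-5.000, 17.789, -18.876), k2=(-4.430, 17.731, -18.675), k3=(-4.446, 17.743, -18.674), k4=(-3.891, 17.695, -18.474); state += dt/6·(k1+2k2+2k3+k4)
t=0.005: state=(2.108, 1.719, 8.227)
t=0.010: state=(2.091, 1.807, 8.135)
t=0.015: state=(2.079, 1.895, 8.046)
continuing one RK4 step at a time; state shown every 10 steps (Δt=0.05):
t=0.050: state=(2.122, 2.524, 7.478)
t=0.100: state=(2.492, 3.547, 6.863)
t=0.115: state=(2.664, 3.902, 6.734)
next step: t=0.120: state=(2.727, 4.027, 6.697) — y has crossed 3.93
linear interpolation between t=0.115 (3.90226) and t=0.120 (4.02693) → t≈0.116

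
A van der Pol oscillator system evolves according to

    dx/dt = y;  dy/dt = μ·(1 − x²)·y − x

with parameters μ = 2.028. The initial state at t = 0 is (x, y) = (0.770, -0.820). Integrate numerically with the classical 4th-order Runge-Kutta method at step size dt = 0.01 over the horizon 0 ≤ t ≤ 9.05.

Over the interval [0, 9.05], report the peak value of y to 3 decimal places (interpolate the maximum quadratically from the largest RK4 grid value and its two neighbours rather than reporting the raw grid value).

t=0.000: state=(0.770, -0.820)
step 1 (dt=0.01): k1=(-0.820, -1.447), k2=(-0.827, -1.459), k3=(-0.827, -1.460), k4=(-0.835, -1.472); state += dt/6·(k1+2k2+2k3+k4)
t=0.010: state=(0.762, -0.835)
t=0.020: state=(0.753, -0.849)
t=0.030: state=(0.745, -0.865)
continuing one RK4 step at a time; state shown every 50 steps (Δt=0.5):
t=0.500: state=(0.095, -2.123)
t=1.000: state=(-1.430, -2.931)
t=1.500: state=(-1.966, 0.054)
t=2.000: state=(-1.840, 0.343)
t=2.500: state=(-1.649, 0.423)
t=3.000: state=(-1.411, 0.541)
t=3.500: state=(-1.086, 0.797)
t=4.000: state=(-0.534, 1.575)
t=4.500: state=(0.783, 3.805)
t=5.000: state=(1.991, 0.465)
t=5.500: state=(1.951, -0.295)
t=6.000: state=(1.781, -0.374)
t=6.500: state=(1.575, -0.456)
t=7.000: state=(1.314, -0.604)
t=7.500: state=(0.938, -0.961)
t=8.000: state=(0.220, -2.180)
t=8.500: state=(-1.411, -3.319)
t=9.000: state=(-2.019, 0.047)
t=9.050: state=(-2.015, 0.121)
largest grid value and its neighbours: y(4.530)=3.84800, y(4.540)=3.85127, y(4.550)=3.84852
parabola through these three points peaks at t≈4.540 with y≈3.85127

max y = 3.851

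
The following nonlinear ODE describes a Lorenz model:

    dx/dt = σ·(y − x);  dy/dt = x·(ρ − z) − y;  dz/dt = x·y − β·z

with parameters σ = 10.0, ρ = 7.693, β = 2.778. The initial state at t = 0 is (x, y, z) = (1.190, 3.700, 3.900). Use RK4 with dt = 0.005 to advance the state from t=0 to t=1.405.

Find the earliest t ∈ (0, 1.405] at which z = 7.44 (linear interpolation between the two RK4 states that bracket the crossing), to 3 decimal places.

t=0.000: state=(1.190, 3.700, 3.900)
step 1 (dt=0.005): k1=(25.100, 0.814, -6.431), k2=(24.493, 1.070, -6.152), k3=(24.514, 1.062, -6.159), k4=(23.927, 1.314, -5.885); state += dt/6·(k1+2k2+2k3+k4)
t=0.005: state=(1.313, 3.705, 3.869)
t=0.010: state=(1.429, 3.713, 3.841)
t=0.015: state=(1.541, 3.723, 3.816)
continuing one RK4 step at a time; state shown every 10 steps (Δt=0.05):
t=0.050: state=(2.203, 3.852, 3.701)
t=0.100: state=(2.915, 4.168, 3.705)
t=0.150: state=(3.493, 4.577, 3.882)
t=0.200: state=(4.014, 5.023, 4.223)
t=0.250: state=(4.503, 5.449, 4.721)
t=0.300: state=(4.953, 5.796, 5.356)
t=0.350: state=(5.335, 6.009, 6.086)
t=0.400: state=(5.614, 6.042, 6.845)
t=0.440: state=(5.738, 5.929, 7.415)
next step: t=0.445: state=(5.747, 5.906, 7.482) — z has crossed 7.44
linear interpolation between t=0.440 (7.41509) and t=0.445 (7.48156) → t≈0.442

t = 0.442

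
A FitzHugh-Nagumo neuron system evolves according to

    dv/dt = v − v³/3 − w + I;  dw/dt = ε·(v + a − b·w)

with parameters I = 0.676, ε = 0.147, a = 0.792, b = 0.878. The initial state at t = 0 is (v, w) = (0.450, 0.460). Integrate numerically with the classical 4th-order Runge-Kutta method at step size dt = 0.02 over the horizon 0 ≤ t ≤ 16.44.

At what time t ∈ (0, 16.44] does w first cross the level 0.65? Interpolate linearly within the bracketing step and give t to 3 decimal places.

t = 1.109

t=0.000: state=(0.450, 0.460)
step 1 (dt=0.02): k1=(0.636, 0.123), k2=(0.639, 0.124), k3=(0.639, 0.124), k4=(0.643, 0.125); state += dt/6·(k1+2k2+2k3+k4)
t=0.020: state=(0.463, 0.462)
t=0.040: state=(0.476, 0.465)
t=0.060: state=(0.489, 0.468)
continuing one RK4 step at a time; state shown every 50 steps (Δt=1):
t=1.000: state=(1.185, 0.627)
t=1.100: state=(1.251, 0.648)
next step: t=1.120: state=(1.263, 0.652) — w has crossed 0.65
linear interpolation between t=1.100 (0.64799) and t=1.120 (0.65233) → t≈1.109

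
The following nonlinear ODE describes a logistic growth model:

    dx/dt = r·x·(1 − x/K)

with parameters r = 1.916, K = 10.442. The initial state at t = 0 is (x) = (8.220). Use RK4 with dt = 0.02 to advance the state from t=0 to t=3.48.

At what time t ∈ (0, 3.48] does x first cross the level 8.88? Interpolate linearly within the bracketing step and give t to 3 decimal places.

t=0.000: state=(8.220)
step 1 (dt=0.02): k1=(3.351), k2=(3.314), k3=(3.315), k4=(3.278); state += dt/6·(k1+2k2+2k3+k4)
t=0.020: state=(8.286)
t=0.040: state=(8.351)
t=0.060: state=(8.414)
continuing one RK4 step at a time; state shown every 10 steps (Δt=0.2):
t=0.200: state=(8.817)
t=0.220: state=(8.869)
next step: t=0.240: state=(8.920) — x has crossed 8.88
linear interpolation between t=0.220 (8.86914) and t=0.240 (8.91965) → t≈0.224

t = 0.224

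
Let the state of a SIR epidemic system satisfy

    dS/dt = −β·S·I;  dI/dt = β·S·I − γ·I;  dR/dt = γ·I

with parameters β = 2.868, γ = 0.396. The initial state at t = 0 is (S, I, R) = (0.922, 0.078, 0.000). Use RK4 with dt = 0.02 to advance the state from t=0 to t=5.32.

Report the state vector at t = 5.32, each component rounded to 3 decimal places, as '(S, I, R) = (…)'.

t=0.000: state=(0.922, 0.078, 0.000)
step 1 (dt=0.02): k1=(-0.206, 0.175, 0.031), k2=(-0.210, 0.179, 0.032), k3=(-0.211, 0.179, 0.032), k4=(-0.215, 0.182, 0.032); state += dt/6·(k1+2k2+2k3+k4)
t=0.020: state=(0.918, 0.082, 0.001)
t=0.040: state=(0.913, 0.085, 0.001)
t=0.060: state=(0.909, 0.089, 0.002)
continuing one RK4 step at a time; state shown every 10 steps (Δt=0.2):
t=0.200: state=(0.872, 0.121, 0.008)
t=0.400: state=(0.800, 0.180, 0.020)
t=0.600: state=(0.706, 0.257, 0.037)
t=0.800: state=(0.595, 0.345, 0.061)
t=1.000: state=(0.476, 0.433, 0.091)
t=1.200: state=(0.363, 0.508, 0.129)
t=1.400: state=(0.267, 0.562, 0.171)
t=1.600: state=(0.191, 0.592, 0.217)
t=1.800: state=(0.136, 0.600, 0.264)
t=2.000: state=(0.096, 0.592, 0.312)
t=2.200: state=(0.069, 0.573, 0.358)
t=2.400: state=(0.050, 0.548, 0.402)
t=2.600: state=(0.037, 0.519, 0.445)
t=2.800: state=(0.028, 0.488, 0.484)
t=3.000: state=(0.021, 0.457, 0.522)
t=3.200: state=(0.016, 0.427, 0.557)
t=3.400: state=(0.013, 0.398, 0.589)
t=3.600: state=(0.010, 0.370, 0.620)
t=3.800: state=(0.008, 0.343, 0.648)
t=4.000: state=(0.007, 0.319, 0.674)
t=4.200: state=(0.006, 0.296, 0.699)
t=4.400: state=(0.005, 0.274, 0.721)
t=4.600: state=(0.004, 0.254, 0.742)
t=4.800: state=(0.004, 0.235, 0.761)
t=5.000: state=(0.003, 0.217, 0.779)
t=5.200: state=(0.003, 0.201, 0.796)
t=5.320: state=(0.003, 0.192, 0.805)

(S, I, R) = (0.003, 0.192, 0.805)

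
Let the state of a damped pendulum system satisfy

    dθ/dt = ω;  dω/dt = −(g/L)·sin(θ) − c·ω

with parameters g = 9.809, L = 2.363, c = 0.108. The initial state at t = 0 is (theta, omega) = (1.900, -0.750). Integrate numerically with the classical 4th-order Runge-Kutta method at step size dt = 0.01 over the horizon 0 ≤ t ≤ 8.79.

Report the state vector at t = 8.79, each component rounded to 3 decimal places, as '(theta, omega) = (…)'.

(theta, omega) = (-1.125, -0.094)

t=0.000: state=(1.900, -0.750)
step 1 (dt=0.01): k1=(-0.750, -3.847), k2=(-0.769, -3.850), k3=(-0.769, -3.850), k4=(-0.789, -3.853); state += dt/6·(k1+2k2+2k3+k4)
t=0.010: state=(1.892, -0.789)
t=0.020: state=(1.884, -0.827)
t=0.030: state=(1.876, -0.866)
continuing one RK4 step at a time; state shown every 50 steps (Δt=0.5):
t=0.500: state=(1.038, -2.667)
t=1.000: state=(-0.508, -3.019)
t=1.500: state=(-1.580, -1.120)
t=2.000: state=(-1.618, 0.945)
t=2.500: state=(-0.669, 2.717)
t=3.000: state=(0.746, 2.470)
t=3.500: state=(1.507, 0.494)
t=4.000: state=(1.240, -1.532)
t=4.500: state=(0.103, -2.708)
t=5.000: state=(-1.057, -1.600)
t=5.500: state=(-1.356, 0.418)
t=6.000: state=(-0.681, 2.152)
t=6.500: state=(0.507, 2.198)
t=7.000: state=(1.212, 0.490)
t=7.500: state=(0.974, -1.391)
t=8.000: state=(-0.017, -2.267)
t=8.500: state=(-0.941, -1.162)
t=8.790: state=(-1.125, -0.094)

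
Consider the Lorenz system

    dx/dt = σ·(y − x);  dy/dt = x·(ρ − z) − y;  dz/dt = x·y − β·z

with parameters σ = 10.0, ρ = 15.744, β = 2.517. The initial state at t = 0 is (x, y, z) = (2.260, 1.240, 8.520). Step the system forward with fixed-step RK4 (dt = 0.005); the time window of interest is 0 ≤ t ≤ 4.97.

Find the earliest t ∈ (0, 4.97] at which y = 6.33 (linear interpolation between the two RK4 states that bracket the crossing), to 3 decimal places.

t = 0.255

t=0.000: state=(2.260, 1.240, 8.520)
step 1 (dt=0.005): k1=(-10.200, 15.086, -18.642), k2=(-9.568, 14.968, -18.472), k3=(-9.587, 14.979, -18.472), k4=(-8.972, 14.869, -18.304); state += dt/6·(k1+2k2+2k3+k4)
t=0.005: state=(2.212, 1.315, 8.428)
t=0.010: state=(2.170, 1.389, 8.337)
t=0.015: state=(2.134, 1.462, 8.248)
continuing one RK4 step at a time; state shown every 40 steps (Δt=0.2):
t=0.200: state=(3.202, 4.739, 6.304)
t=0.250: state=(4.101, 6.170, 6.494)
next step: t=0.255: state=(4.206, 6.331, 6.542) — y has crossed 6.33
linear interpolation between t=0.250 (6.17019) and t=0.255 (6.33054) → t≈0.255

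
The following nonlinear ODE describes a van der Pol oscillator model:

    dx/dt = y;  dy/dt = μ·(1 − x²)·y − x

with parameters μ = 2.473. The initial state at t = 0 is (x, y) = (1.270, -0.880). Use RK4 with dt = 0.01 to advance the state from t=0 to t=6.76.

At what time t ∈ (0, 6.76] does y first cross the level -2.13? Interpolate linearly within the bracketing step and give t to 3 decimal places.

t = 0.738

t=0.000: state=(1.270, -0.880)
step 1 (dt=0.01): k1=(-0.880, 0.064), k2=(-0.880, 0.043), k3=(-0.880, 0.044), k4=(-0.880, 0.024); state += dt/6·(k1+2k2+2k3+k4)
t=0.010: state=(1.261, -0.880)
t=0.020: state=(1.252, -0.880)
t=0.030: state=(1.244, -0.880)
continuing one RK4 step at a time; state shown every 25 steps (Δt=0.25):
t=0.250: state=(1.042, -0.978)
t=0.500: state=(0.761, -1.331)
t=0.730: state=(0.379, -2.091)
next step: t=0.740: state=(0.358, -2.140) — y has crossed -2.13
linear interpolation between t=0.730 (-2.09148) and t=0.740 (-2.14039) → t≈0.738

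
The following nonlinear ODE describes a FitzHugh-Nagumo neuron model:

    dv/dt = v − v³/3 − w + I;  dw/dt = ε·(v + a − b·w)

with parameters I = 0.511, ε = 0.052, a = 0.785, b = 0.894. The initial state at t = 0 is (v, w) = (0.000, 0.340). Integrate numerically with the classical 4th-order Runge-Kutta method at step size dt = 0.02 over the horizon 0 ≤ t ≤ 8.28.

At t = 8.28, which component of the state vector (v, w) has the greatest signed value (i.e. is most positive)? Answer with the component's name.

t=0.000: state=(0.000, 0.340)
step 1 (dt=0.02): k1=(0.171, 0.025), k2=(0.172, 0.025), k3=(0.172, 0.025), k4=(0.174, 0.025); state += dt/6·(k1+2k2+2k3+k4)
t=0.020: state=(0.003, 0.341)
t=0.040: state=(0.007, 0.341)
t=0.060: state=(0.011, 0.342)
continuing one RK4 step at a time; state shown every 25 steps (Δt=0.5):
t=0.500: state=(0.107, 0.354)
t=1.000: state=(0.272, 0.370)
t=1.500: state=(0.521, 0.392)
t=2.000: state=(0.859, 0.421)
t=2.500: state=(1.221, 0.458)
t=3.000: state=(1.490, 0.503)
t=3.500: state=(1.623, 0.552)
t=4.000: state=(1.667, 0.602)
t=4.500: state=(1.668, 0.651)
t=5.000: state=(1.653, 0.699)
t=5.500: state=(1.630, 0.745)
t=6.000: state=(1.605, 0.790)
t=6.500: state=(1.578, 0.833)
t=7.000: state=(1.551, 0.874)
t=7.500: state=(1.523, 0.914)
t=8.000: state=(1.494, 0.952)
t=8.280: state=(1.478, 0.972)
compare at T: v=1.478, w=0.972

largest component: v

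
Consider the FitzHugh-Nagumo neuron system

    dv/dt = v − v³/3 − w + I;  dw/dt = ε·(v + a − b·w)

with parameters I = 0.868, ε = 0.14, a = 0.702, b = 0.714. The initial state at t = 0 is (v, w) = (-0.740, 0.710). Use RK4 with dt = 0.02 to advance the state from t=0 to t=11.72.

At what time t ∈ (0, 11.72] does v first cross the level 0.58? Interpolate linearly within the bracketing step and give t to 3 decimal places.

t=0.000: state=(-0.740, 0.710)
step 1 (dt=0.02): k1=(-0.447, -0.076), k2=(-0.448, -0.077), k3=(-0.448, -0.077), k4=(-0.449, -0.077); state += dt/6·(k1+2k2+2k3+k4)
t=0.020: state=(-0.749, 0.708)
t=0.040: state=(-0.758, 0.707)
t=0.060: state=(-0.767, 0.705)
continuing one RK4 step at a time; state shown every 25 steps (Δt=0.5):
t=0.500: state=(-0.972, 0.665)
t=1.000: state=(-1.184, 0.606)
t=1.500: state=(-1.331, 0.538)
t=2.000: state=(-1.403, 0.466)
t=2.500: state=(-1.420, 0.395)
t=3.000: state=(-1.402, 0.327)
t=3.500: state=(-1.366, 0.265)
t=4.000: state=(-1.317, 0.208)
t=4.500: state=(-1.262, 0.158)
t=5.000: state=(-1.200, 0.114)
t=5.500: state=(-1.132, 0.077)
t=6.000: state=(-1.056, 0.046)
t=6.500: state=(-0.972, 0.023)
t=7.000: state=(-0.875, 0.006)
t=7.500: state=(-0.760, -0.002)
t=8.000: state=(-0.614, -0.001)
t=8.500: state=(-0.419, 0.011)
t=9.000: state=(-0.135, 0.039)
t=9.500: state=(0.301, 0.090)
t=9.720: state=(0.557, 0.122)
next step: t=9.740: state=(0.582, 0.126) — v has crossed 0.58
linear interpolation between t=9.720 (0.55657) and t=9.740 (0.58160) → t≈9.739

t = 9.739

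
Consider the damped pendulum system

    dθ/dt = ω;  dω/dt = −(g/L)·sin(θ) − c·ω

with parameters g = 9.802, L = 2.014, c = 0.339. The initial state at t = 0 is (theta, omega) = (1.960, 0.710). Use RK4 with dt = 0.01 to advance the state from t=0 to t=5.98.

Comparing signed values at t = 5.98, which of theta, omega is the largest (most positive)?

largest component: omega

t=0.000: state=(1.960, 0.710)
step 1 (dt=0.01): k1=(0.710, -4.744), k2=(0.686, -4.729), k3=(0.686, -4.729), k4=(0.663, -4.715); state += dt/6·(k1+2k2+2k3+k4)
t=0.010: state=(1.967, 0.663)
t=0.020: state=(1.973, 0.616)
t=0.030: state=(1.979, 0.569)
continuing one RK4 step at a time; state shown every 20 steps (Δt=0.2):
t=0.200: state=(2.010, -0.192)
t=0.400: state=(1.886, -1.049)
t=0.600: state=(1.591, -1.903)
t=0.800: state=(1.129, -2.692)
t=1.000: state=(0.532, -3.203)
t=1.200: state=(-0.116, -3.181)
t=1.400: state=(-0.701, -2.592)
t=1.600: state=(-1.131, -1.671)
t=1.800: state=(-1.365, -0.666)
t=2.000: state=(-1.400, 0.305)
t=2.200: state=(-1.248, 1.199)
t=2.400: state=(-0.929, 1.956)
t=2.600: state=(-0.484, 2.437)
t=2.800: state=(0.017, 2.491)
t=3.000: state=(0.482, 2.089)
t=3.200: state=(0.831, 1.370)
t=3.400: state=(1.021, 0.521)
t=3.600: state=(1.040, -0.327)
t=3.800: state=(0.896, -1.087)
t=4.000: state=(0.617, -1.665)
t=4.200: state=(0.250, -1.951)
t=4.400: state=(-0.139, -1.872)
t=4.600: state=(-0.476, -1.458)
t=4.800: state=(-0.708, -0.829)
t=5.000: state=(-0.803, -0.122)
t=5.200: state=(-0.758, 0.556)
t=5.400: state=(-0.589, 1.112)
t=5.600: state=(-0.328, 1.458)
t=5.800: state=(-0.024, 1.526)
t=5.980: state=(0.237, 1.342)
compare at T: theta=0.237, omega=1.342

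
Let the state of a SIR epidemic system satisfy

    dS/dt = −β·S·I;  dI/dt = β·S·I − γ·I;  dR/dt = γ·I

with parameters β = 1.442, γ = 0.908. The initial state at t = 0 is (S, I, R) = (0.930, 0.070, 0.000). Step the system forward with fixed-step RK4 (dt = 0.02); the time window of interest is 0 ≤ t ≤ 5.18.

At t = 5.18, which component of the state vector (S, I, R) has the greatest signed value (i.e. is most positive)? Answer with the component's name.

largest component: R

t=0.000: state=(0.930, 0.070, 0.000)
step 1 (dt=0.02): k1=(-0.094, 0.030, 0.064), k2=(-0.094, 0.030, 0.064), k3=(-0.094, 0.030, 0.064), k4=(-0.094, 0.030, 0.064); state += dt/6·(k1+2k2+2k3+k4)
t=0.020: state=(0.928, 0.071, 0.001)
t=0.040: state=(0.926, 0.071, 0.003)
t=0.060: state=(0.924, 0.072, 0.004)
continuing one RK4 step at a time; state shown every 10 steps (Δt=0.2):
t=0.200: state=(0.911, 0.076, 0.013)
t=0.400: state=(0.890, 0.082, 0.028)
t=0.600: state=(0.868, 0.088, 0.043)
t=0.800: state=(0.846, 0.094, 0.060)
t=1.000: state=(0.822, 0.100, 0.077)
t=1.200: state=(0.798, 0.106, 0.096)
t=1.400: state=(0.774, 0.110, 0.116)
t=1.600: state=(0.749, 0.115, 0.136)
t=1.800: state=(0.724, 0.118, 0.157)
t=2.000: state=(0.700, 0.121, 0.179)
t=2.200: state=(0.676, 0.123, 0.201)
t=2.400: state=(0.652, 0.124, 0.224)
t=2.600: state=(0.629, 0.125, 0.246)
t=2.800: state=(0.607, 0.124, 0.269)
t=3.000: state=(0.585, 0.123, 0.292)
t=3.200: state=(0.565, 0.121, 0.314)
t=3.400: state=(0.546, 0.119, 0.336)
t=3.600: state=(0.528, 0.115, 0.357)
t=3.800: state=(0.511, 0.112, 0.377)
t=4.000: state=(0.495, 0.108, 0.397)
t=4.200: state=(0.480, 0.104, 0.417)
t=4.400: state=(0.466, 0.099, 0.435)
t=4.600: state=(0.453, 0.094, 0.453)
t=4.800: state=(0.441, 0.089, 0.469)
t=5.000: state=(0.431, 0.085, 0.485)
t=5.180: state=(0.421, 0.080, 0.498)
compare at T: S=0.421, I=0.080, R=0.498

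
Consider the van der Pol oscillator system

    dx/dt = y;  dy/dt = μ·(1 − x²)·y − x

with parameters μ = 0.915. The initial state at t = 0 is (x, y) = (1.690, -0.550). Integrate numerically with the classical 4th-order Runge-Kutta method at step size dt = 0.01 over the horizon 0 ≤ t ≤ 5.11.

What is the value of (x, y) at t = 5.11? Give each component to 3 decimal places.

(x, y) = (0.867, 2.589)

t=0.000: state=(1.690, -0.550)
step 1 (dt=0.01): k1=(-0.550, -0.756), k2=(-0.554, -0.751), k3=(-0.554, -0.752), k4=(-0.558, -0.747); state += dt/6·(k1+2k2+2k3+k4)
t=0.010: state=(1.684, -0.558)
t=0.020: state=(1.679, -0.565)
t=0.030: state=(1.673, -0.572)
continuing one RK4 step at a time; state shown every 20 steps (Δt=0.2):
t=0.200: state=(1.566, -0.688)
t=0.400: state=(1.415, -0.818)
t=0.600: state=(1.238, -0.960)
t=0.800: state=(1.029, -1.133)
t=1.000: state=(0.781, -1.354)
t=1.200: state=(0.483, -1.643)
t=1.400: state=(0.119, -2.004)
t=1.600: state=(-0.320, -2.376)
t=1.800: state=(-0.819, -2.562)
t=2.000: state=(-1.313, -2.277)
t=2.200: state=(-1.698, -1.524)
t=2.400: state=(-1.918, -0.702)
t=2.600: state=(-1.994, -0.110)
t=2.800: state=(-1.978, 0.244)
t=3.000: state=(-1.907, 0.452)
t=3.200: state=(-1.802, 0.589)
t=3.400: state=(-1.673, 0.699)
t=3.600: state=(-1.523, 0.805)
t=3.800: state=(-1.350, 0.924)
t=4.000: state=(-1.151, 1.072)
t=4.200: state=(-0.918, 1.263)
t=4.400: state=(-0.641, 1.518)
t=4.600: state=(-0.306, 1.849)
t=4.800: state=(0.102, 2.235)
t=5.000: state=(0.583, 2.547)
t=5.110: state=(0.867, 2.589)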